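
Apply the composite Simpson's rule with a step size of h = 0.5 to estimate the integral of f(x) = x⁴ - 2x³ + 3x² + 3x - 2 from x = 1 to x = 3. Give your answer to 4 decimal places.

42.4167

h = (3 − 1)/4 = 0.5.
Nodes x₀,…,x₄ = 1, 1.5, 2, 2.5, 3.
f(x) = x⁴ - 2x³ + 3x² + 3x - 2: f₀=3, f₁=7.5625, f₂=16, f₃=32.0625, f₄=61.
(h/3)·[f₀ + 4f₁ + 2f₂ + 4f₃ + f₄] = 0.166667·(254.5) = 42.4167.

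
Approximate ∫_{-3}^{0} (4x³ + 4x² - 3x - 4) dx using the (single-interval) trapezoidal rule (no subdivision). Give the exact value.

-106.5

T = (b−a)/2 · [f(-3) + f(0)] = 1.5·[(-67) + (-4)] = -106.5.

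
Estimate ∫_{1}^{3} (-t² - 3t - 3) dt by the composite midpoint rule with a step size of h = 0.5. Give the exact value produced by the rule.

h = (3 − 1)/4 = 0.5.
Midpoints m₁,…,m₄ = 1.25, 1.75, 2.25, 2.75.
f(m₁)=-8.3125, f(m₂)=-11.3125, f(m₃)=-14.8125, f(m₄)=-18.8125.
h·[f(m₁) + f(m₂) + f(m₃) + f(m₄)] = 0.5·(-53.25) = -26.625.

-26.625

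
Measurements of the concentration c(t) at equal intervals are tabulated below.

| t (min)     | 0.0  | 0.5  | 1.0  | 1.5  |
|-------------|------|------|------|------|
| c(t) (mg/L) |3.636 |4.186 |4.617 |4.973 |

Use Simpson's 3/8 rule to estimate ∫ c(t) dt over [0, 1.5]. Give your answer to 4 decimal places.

6.5659

h = 0.5, n = 3.
(3h/8)·[y₀ + 3y₁ + 3y₂ + y₃] = 0.1875·(35.018) = 6.5659.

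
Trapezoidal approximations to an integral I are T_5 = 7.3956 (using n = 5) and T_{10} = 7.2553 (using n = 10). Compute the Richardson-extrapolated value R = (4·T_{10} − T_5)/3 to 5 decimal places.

7.20853

R = (4·T_{10} − T_5) / 3 = (4·7.2553 − 7.3956)/3 = (21.6256)/3 = 7.20853.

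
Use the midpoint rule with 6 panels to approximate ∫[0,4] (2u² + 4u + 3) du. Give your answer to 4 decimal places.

h = (4 − 0)/6 = 0.666667.
Midpoints m₁,…,m₆ = 0.333333, 1, 1.666667, 2.333333, 3, 3.666667.
f(m₁)=4.555556, f(m₂)=9, f(m₃)=15.222222, f(m₄)=23.222222, f(m₅)=33, f(m₆)=44.555556.
h·[f(m₁) + f(m₂) + f(m₃) + f(m₄) + f(m₅) + f(m₆)] = 0.666667·(129.555556) = 86.3704.

86.3704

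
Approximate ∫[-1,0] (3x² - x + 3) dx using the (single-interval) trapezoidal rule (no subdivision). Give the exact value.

5

T = (b−a)/2 · [f(-1) + f(0)] = 0.5·[7 + 3] = 5.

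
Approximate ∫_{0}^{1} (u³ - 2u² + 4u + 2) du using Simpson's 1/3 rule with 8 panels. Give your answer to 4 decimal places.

h = (1 − 0)/8 = 0.125.
Nodes u₀,…,u₈ = 0, 0.125, 0.25, 0.375, 0.5, 0.625, 0.75, 0.875, 1.
f(u) = u³ - 2u² + 4u + 2: f₀=2, f₁=2.470703125, f₂=2.890625, f₃=3.271484375, f₄=3.625, f₅=3.962890625, f₆=4.296875, f₇=4.638671875, f₈=5.
(h/3)·[f₀ + 4f₁ + 2f₂ + 4f₃ + 2f₄ + 4f₅ + 2f₆ + 4f₇ + f₈] = 0.041667·(86) = 3.5833.

3.5833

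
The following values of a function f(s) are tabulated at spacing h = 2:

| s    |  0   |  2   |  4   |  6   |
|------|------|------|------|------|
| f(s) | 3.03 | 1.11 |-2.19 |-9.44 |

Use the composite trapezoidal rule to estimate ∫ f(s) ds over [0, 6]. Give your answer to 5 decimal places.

h = 2, n = 3.
(h/2)·[y₀ + 2y₁ + 2y₂ + y₃] = 1·(-8.57) = -8.57000.

-8.57000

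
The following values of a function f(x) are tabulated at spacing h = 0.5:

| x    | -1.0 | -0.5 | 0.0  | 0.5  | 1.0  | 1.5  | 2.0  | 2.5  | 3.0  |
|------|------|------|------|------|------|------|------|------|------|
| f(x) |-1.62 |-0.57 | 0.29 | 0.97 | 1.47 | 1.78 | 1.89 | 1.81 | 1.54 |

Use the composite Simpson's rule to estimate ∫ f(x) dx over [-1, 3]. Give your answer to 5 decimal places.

h = 0.5, n = 8.
(h/3)·[y₀ + 4y₁ + 2y₂ + 4y₃ + 2y₄ + 4y₅ + 2y₆ + 4y₇ + y₈] = 0.166667·(23.18) = 3.86333.

3.86333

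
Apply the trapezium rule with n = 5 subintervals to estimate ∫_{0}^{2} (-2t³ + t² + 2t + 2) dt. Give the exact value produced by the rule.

2.4

h = (2 − 0)/5 = 0.4.
Nodes t₀,…,t₅ = 0, 0.4, 0.8, 1.2, 1.6, 2.
f(t) = -2t³ + t² + 2t + 2: f₀=2, f₁=2.832, f₂=3.216, f₃=2.384, f₄=-0.432, f₅=-6.
(h/2)·[f₀ + 2f₁ + 2f₂ + 2f₃ + 2f₄ + f₅] = 0.2·(12) = 2.4.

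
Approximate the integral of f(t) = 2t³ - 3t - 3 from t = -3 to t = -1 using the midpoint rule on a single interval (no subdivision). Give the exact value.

-26

M = (b−a)·f(-2) = 2·(-13) = -26.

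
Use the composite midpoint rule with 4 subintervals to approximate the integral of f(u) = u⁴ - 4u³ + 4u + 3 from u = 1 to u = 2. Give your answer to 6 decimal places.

0.220947

h = (2 − 1)/4 = 0.25.
Midpoints m₁,…,m₄ = 1.125, 1.375, 1.625, 1.875.
f(m₁)=3.406494140625, f(m₂)=1.676025390625, f(m₃)=-0.691162109375, f(m₄)=-3.507568359375.
h·[f(m₁) + f(m₂) + f(m₃) + f(m₄)] = 0.25·(0.8837890625) = 0.220947.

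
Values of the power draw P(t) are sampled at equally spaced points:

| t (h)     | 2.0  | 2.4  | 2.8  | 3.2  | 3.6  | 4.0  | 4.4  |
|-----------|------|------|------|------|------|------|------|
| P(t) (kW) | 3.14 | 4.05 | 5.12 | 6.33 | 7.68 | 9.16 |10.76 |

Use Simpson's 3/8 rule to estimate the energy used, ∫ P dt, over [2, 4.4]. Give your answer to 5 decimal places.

h = 0.4, n = 6.
(3h/8)·[y₀ + 3y₁ + 3y₂ + 2y₃ + 3y₄ + 3y₅ + y₆] = 0.15·(104.59) = 15.68850.

15.68850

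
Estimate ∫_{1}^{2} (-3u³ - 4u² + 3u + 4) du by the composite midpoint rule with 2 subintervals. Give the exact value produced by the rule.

h = (2 − 1)/2 = 0.5.
Midpoints m₁,…,m₂ = 1.25, 1.75.
f(m₁)=-4.359375, f(m₂)=-19.078125.
h·[f(m₁) + f(m₂)] = 0.5·(-23.4375) = -11.71875.

-11.71875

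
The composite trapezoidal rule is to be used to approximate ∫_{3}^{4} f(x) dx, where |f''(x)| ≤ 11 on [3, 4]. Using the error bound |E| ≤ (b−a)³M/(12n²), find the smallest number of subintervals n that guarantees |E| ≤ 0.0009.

32

Need 11/(12n²) ≤ 0.0009.
n² ≥ 11/(12·0.0009) = 1018.52 ⇒ n ≥ 31.9142, so the smallest n is 32.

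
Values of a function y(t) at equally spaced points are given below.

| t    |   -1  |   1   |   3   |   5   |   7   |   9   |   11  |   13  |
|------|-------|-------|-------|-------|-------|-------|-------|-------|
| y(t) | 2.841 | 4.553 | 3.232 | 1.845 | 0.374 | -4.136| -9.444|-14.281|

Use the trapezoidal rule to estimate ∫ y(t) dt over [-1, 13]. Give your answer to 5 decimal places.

h = 2, n = 7.
(h/2)·[y₀ + 2y₁ + 2y₂ + 2y₃ + 2y₄ + 2y₅ + 2y₆ + y₇] = 1·(-18.592) = -18.59200.

-18.59200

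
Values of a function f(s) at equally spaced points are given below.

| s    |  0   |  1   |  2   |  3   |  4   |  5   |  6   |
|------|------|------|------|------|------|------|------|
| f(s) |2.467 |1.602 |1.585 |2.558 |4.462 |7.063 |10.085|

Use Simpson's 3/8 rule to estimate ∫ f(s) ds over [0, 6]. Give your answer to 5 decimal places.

23.17650

h = 1, n = 6.
(3h/8)·[y₀ + 3y₁ + 3y₂ + 2y₃ + 3y₄ + 3y₅ + y₆] = 0.375·(61.804) = 23.17650.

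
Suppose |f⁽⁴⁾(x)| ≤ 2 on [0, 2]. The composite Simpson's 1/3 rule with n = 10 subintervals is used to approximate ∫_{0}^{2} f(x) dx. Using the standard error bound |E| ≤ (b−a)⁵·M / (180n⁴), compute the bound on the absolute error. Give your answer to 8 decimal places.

|E| ≤ (2)⁵·2 / (180·10⁴) = 64/1800000 = 0.00003556.

0.00003556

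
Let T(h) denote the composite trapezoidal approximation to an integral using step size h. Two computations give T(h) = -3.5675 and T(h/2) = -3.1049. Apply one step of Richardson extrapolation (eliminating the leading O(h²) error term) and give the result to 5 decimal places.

-2.95070

R = (4·T(h/2) − T(h)) / 3 = (4·(-3.1049) − (-3.5675))/3 = (-8.8521)/3 = -2.95070.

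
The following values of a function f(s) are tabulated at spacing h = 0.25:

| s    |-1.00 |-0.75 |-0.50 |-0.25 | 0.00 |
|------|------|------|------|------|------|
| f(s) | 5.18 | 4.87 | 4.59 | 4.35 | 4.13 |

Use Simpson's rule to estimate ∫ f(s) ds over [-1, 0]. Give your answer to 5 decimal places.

4.61417

h = 0.25, n = 4.
(h/3)·[y₀ + 4y₁ + 2y₂ + 4y₃ + y₄] = 0.083333·(55.37) = 4.61417.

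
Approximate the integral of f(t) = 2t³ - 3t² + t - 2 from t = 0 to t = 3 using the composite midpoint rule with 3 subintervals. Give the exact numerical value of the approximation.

h = (3 − 0)/3 = 1.
Midpoints m₁,…,m₃ = 0.5, 1.5, 2.5.
f(m₁)=-2, f(m₂)=-0.5, f(m₃)=13.
h·[f(m₁) + f(m₂) + f(m₃)] = 1·(10.5) = 10.5.

10.5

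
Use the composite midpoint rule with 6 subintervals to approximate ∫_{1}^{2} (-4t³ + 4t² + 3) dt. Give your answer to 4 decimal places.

h = (2 − 1)/6 = 0.166667.
Midpoints m₁,…,m₆ = 1.083333, 1.25, 1.416667, 1.583333, 1.75, 1.916667.
f(m₁)=2.608796, f(m₂)=1.4375, f(m₃)=-0.344907, f(m₄)=-2.849537, f(m₅)=-6.1875, f(m₆)=-10.469907.
h·[f(m₁) + f(m₂) + f(m₃) + f(m₄) + f(m₅) + f(m₆)] = 0.166667·(-15.805556) = -2.6343.

-2.6343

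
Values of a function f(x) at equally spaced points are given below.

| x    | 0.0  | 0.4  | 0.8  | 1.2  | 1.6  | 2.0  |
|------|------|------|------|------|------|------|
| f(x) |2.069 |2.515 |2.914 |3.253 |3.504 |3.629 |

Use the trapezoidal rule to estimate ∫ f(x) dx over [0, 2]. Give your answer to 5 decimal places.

6.01400

h = 0.4, n = 5.
(h/2)·[y₀ + 2y₁ + 2y₂ + 2y₃ + 2y₄ + y₅] = 0.2·(30.070) = 6.01400.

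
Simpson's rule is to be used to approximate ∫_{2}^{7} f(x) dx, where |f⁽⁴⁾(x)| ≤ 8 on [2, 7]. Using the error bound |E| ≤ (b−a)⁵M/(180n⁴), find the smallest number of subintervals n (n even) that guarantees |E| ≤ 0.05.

8

Need 25000/(180n⁴) ≤ 0.05.
n⁴ ≥ 25000/(180·0.05) = 2777.78 ⇒ n ≥ 7.2598, so the smallest even n is 8. (n must be even for Simpson's rule.)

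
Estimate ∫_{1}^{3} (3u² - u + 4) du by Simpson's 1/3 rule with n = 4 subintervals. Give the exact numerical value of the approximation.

h = (3 − 1)/4 = 0.5.
Nodes u₀,…,u₄ = 1, 1.5, 2, 2.5, 3.
f(u) = 3u² - u + 4: f₀=6, f₁=9.25, f₂=14, f₃=20.25, f₄=28.
(h/3)·[f₀ + 4f₁ + 2f₂ + 4f₃ + f₄] = 0.166667·(180) = 30.

30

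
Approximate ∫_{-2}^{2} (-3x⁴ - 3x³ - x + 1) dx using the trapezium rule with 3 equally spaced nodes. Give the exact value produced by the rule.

-92

h = (2 − (-2))/2 = 2.
Nodes x₀,…,x₂ = -2, 0, 2.
f(x) = -3x⁴ - 3x³ - x + 1: f₀=-21, f₁=1, f₂=-73.
(h/2)·[f₀ + 2f₁ + f₂] = 1·(-92) = -92.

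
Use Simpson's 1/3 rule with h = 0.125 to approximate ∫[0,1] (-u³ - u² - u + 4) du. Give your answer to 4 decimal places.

h = (1 − 0)/8 = 0.125.
Nodes u₀,…,u₈ = 0, 0.125, 0.25, 0.375, 0.5, 0.625, 0.75, 0.875, 1.
f(u) = -u³ - u² - u + 4: f₀=4, f₁=3.857421875, f₂=3.671875, f₃=3.431640625, f₄=3.125, f₅=2.740234375, f₆=2.265625, f₇=1.689453125, f₈=1.
(h/3)·[f₀ + 4f₁ + 2f₂ + 4f₃ + 2f₄ + 4f₅ + 2f₆ + 4f₇ + f₈] = 0.041667·(70) = 2.9167.

2.9167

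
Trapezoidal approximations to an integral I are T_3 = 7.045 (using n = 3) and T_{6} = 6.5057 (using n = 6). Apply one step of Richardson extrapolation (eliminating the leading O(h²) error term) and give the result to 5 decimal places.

R = (4·T_{6} − T_3) / 3 = (4·6.5057 − 7.045)/3 = (18.9778)/3 = 6.32593.

6.32593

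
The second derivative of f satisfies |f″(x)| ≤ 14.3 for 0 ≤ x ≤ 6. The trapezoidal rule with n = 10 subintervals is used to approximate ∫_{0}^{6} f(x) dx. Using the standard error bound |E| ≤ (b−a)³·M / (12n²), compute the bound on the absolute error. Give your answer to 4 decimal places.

|E| ≤ (6)³·14.3 / (12·10²) = 3088.8/1200 = 2.5740.

2.5740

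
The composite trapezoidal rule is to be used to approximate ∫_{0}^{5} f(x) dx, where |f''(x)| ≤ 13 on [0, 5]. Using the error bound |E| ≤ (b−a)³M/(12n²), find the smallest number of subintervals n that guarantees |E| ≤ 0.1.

Need 1625/(12n²) ≤ 0.1.
n² ≥ 1625/(12·0.1) = 1354.17 ⇒ n ≥ 36.7990, so the smallest n is 37.

37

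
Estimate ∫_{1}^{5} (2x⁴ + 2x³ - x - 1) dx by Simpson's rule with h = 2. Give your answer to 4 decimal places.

h = (5 − 1)/2 = 2.
Nodes x₀,…,x₂ = 1, 3, 5.
f(x) = 2x⁴ + 2x³ - x - 1: f₀=2, f₁=212, f₂=1494.
(h/3)·[f₀ + 4f₁ + f₂] = 0.666667·(2344) = 1562.6667.

1562.6667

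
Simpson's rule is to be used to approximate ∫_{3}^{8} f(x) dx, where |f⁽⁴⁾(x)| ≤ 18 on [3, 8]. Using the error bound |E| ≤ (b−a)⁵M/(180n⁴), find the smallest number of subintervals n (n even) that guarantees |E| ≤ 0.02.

Need 56250/(180n⁴) ≤ 0.02.
n⁴ ≥ 56250/(180·0.02) = 15625 ⇒ n ≥ 11.1803, so the smallest even n is 12. (n must be even for Simpson's rule.)

12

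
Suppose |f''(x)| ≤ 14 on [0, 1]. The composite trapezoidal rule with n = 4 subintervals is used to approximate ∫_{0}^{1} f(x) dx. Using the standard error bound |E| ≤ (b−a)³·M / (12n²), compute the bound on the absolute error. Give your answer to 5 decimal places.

|E| ≤ (1)³·14 / (12·4²) = 14/192 = 0.07292.

0.07292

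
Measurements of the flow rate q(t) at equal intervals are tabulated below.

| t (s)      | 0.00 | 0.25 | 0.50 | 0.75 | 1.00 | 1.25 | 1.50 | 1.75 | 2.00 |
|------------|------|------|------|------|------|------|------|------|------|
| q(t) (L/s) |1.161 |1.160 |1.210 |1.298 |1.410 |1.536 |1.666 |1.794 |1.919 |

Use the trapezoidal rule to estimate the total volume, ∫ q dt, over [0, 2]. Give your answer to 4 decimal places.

2.9035

h = 0.25, n = 8.
(h/2)·[y₀ + 2y₁ + 2y₂ + 2y₃ + 2y₄ + 2y₅ + 2y₆ + 2y₇ + y₈] = 0.125·(23.228) = 2.9035.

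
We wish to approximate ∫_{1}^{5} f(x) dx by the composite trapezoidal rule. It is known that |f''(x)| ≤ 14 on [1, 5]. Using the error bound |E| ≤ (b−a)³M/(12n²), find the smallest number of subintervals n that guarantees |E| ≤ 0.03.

50

Need 896/(12n²) ≤ 0.03.
n² ≥ 896/(12·0.03) = 2488.89 ⇒ n ≥ 49.8888, so the smallest n is 50.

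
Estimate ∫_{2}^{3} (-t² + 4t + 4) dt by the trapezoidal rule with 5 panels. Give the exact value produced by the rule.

7.66

h = (3 − 2)/5 = 0.2.
Nodes t₀,…,t₅ = 2, 2.2, 2.4, 2.6, 2.8, 3.
f(t) = -t² + 4t + 4: f₀=8, f₁=7.96, f₂=7.84, f₃=7.64, f₄=7.36, f₅=7.
(h/2)·[f₀ + 2f₁ + 2f₂ + 2f₃ + 2f₄ + f₅] = 0.1·(76.6) = 7.66.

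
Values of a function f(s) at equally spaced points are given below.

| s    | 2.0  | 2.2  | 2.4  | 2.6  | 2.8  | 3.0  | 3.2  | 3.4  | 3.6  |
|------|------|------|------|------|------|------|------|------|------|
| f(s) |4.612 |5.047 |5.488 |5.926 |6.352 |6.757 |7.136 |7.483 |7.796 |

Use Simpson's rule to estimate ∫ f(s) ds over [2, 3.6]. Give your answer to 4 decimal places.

h = 0.2, n = 8.
(h/3)·[y₀ + 4y₁ + 2y₂ + 4y₃ + 2y₄ + 4y₅ + 2y₆ + 4y₇ + y₈] = 0.066667·(151.212) = 10.0808.

10.0808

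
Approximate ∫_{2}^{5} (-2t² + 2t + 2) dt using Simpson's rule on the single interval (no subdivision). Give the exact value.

-51

S = (b−a)/6 · [f(2) + 4f(3.5) + f(5)] = 0.5·[(-2) + 4·(-15.5) + (-38)] = -51.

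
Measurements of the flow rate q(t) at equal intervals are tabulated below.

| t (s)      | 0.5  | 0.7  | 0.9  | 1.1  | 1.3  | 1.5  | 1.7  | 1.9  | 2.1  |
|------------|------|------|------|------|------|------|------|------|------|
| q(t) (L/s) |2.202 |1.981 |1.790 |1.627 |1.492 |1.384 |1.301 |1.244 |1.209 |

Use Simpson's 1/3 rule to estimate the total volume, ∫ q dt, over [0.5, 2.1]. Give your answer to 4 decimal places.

2.5014

h = 0.2, n = 8.
(h/3)·[y₀ + 4y₁ + 2y₂ + 4y₃ + 2y₄ + 4y₅ + 2y₆ + 4y₇ + y₈] = 0.066667·(37.521) = 2.5014.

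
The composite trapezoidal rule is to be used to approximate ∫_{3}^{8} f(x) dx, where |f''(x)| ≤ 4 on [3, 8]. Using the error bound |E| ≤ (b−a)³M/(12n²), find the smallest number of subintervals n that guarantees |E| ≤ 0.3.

12

Need 500/(12n²) ≤ 0.3.
n² ≥ 500/(12·0.3) = 138.889 ⇒ n ≥ 11.7851, so the smallest n is 12.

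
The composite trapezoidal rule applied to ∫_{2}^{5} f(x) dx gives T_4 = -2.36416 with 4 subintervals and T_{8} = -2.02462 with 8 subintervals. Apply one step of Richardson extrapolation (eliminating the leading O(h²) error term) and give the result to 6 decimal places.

R = (4·T_{8} − T_4) / 3 = (4·(-2.02462) − (-2.36416))/3 = (-5.73432)/3 = -1.911440.

-1.911440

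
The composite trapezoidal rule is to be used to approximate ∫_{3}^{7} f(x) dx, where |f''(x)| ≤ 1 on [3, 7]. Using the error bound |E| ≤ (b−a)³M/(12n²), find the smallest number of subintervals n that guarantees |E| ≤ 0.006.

30

Need 64/(12n²) ≤ 0.006.
n² ≥ 64/(12·0.006) = 888.889 ⇒ n ≥ 29.8142, so the smallest n is 30.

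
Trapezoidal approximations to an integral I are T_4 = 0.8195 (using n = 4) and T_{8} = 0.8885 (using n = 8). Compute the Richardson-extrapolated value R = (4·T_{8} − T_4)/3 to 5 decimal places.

R = (4·T_{8} − T_4) / 3 = (4·0.8885 − 0.8195)/3 = (2.7345)/3 = 0.91150.

0.91150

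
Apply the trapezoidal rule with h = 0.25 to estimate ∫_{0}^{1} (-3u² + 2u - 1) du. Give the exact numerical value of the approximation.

h = (1 − 0)/4 = 0.25.
Nodes u₀,…,u₄ = 0, 0.25, 0.5, 0.75, 1.
f(u) = -3u² + 2u - 1: f₀=-1, f₁=-0.6875, f₂=-0.75, f₃=-1.1875, f₄=-2.
(h/2)·[f₀ + 2f₁ + 2f₂ + 2f₃ + f₄] = 0.125·(-8.25) = -1.03125.

-1.03125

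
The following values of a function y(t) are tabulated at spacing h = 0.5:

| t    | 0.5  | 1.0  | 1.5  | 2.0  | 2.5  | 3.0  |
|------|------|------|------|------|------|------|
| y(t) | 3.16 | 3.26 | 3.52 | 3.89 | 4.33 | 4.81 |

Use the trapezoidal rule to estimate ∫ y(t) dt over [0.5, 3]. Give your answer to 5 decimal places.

h = 0.5, n = 5.
(h/2)·[y₀ + 2y₁ + 2y₂ + 2y₃ + 2y₄ + y₅] = 0.25·(37.97) = 9.49250.

9.49250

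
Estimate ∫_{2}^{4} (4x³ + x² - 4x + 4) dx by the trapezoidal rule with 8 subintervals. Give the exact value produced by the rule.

243.4375

h = (4 − 2)/8 = 0.25.
Nodes x₀,…,x₈ = 2, 2.25, 2.5, 2.75, 3, 3.25, 3.5, 3.75, 4.
f(x) = 4x³ + x² - 4x + 4: f₀=32, f₁=45.625, f₂=62.75, f₃=83.75, f₄=109, f₅=138.875, f₆=173.75, f₇=214, f₈=260.
(h/2)·[f₀ + 2f₁ + 2f₂ + 2f₃ + 2f₄ + 2f₅ + 2f₆ + 2f₇ + f₈] = 0.125·(1947.5) = 243.4375.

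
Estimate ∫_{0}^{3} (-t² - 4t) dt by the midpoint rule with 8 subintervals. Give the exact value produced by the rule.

-26.96484375

h = (3 − 0)/8 = 0.375.
Midpoints m₁,…,m₈ = 0.1875, 0.5625, 0.9375, 1.3125, 1.6875, 2.0625, 2.4375, 2.8125.
f(m₁)=-0.78515625, f(m₂)=-2.56640625, f(m₃)=-4.62890625, f(m₄)=-6.97265625, f(m₅)=-9.59765625, f(m₆)=-12.50390625, f(m₇)=-15.69140625, f(m₈)=-19.16015625.
h·[f(m₁) + f(m₂) + f(m₃) + f(m₄) + f(m₅) + f(m₆) + f(m₇) + f(m₈)] = 0.375·(-71.90625) = -26.96484375.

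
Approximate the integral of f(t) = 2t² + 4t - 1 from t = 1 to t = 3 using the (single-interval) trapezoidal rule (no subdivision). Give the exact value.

34

T = (b−a)/2 · [f(1) + f(3)] = 1·[5 + 29] = 34.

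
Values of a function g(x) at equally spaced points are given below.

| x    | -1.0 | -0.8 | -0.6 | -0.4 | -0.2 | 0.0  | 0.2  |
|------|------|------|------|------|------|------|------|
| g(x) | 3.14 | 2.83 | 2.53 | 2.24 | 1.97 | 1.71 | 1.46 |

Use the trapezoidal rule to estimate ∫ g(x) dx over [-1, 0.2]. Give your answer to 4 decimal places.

2.7160

h = 0.2, n = 6.
(h/2)·[y₀ + 2y₁ + 2y₂ + 2y₃ + 2y₄ + 2y₅ + y₆] = 0.1·(27.16) = 2.7160.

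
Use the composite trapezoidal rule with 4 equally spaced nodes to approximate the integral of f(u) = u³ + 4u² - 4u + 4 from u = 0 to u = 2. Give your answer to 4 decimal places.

15.7037

h = (2 − 0)/3 = 0.666667.
Nodes u₀,…,u₃ = 0, 0.666667, 1.333333, 2.
f(u) = u³ + 4u² - 4u + 4: f₀=4, f₁=3.407407, f₂=8.148148, f₃=20.
(h/2)·[f₀ + 2f₁ + 2f₂ + f₃] = 0.333333·(47.111111) = 15.7037.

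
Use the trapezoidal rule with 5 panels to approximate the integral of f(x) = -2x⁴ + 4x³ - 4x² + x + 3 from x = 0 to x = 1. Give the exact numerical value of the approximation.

2.75344

h = (1 − 0)/5 = 0.2.
Nodes x₀,…,x₅ = 0, 0.2, 0.4, 0.6, 0.8, 1.
f(x) = -2x⁴ + 4x³ - 4x² + x + 3: f₀=3, f₁=3.0688, f₂=2.9648, f₃=2.7648, f₄=2.4688, f₅=2.
(h/2)·[f₀ + 2f₁ + 2f₂ + 2f₃ + 2f₄ + f₅] = 0.1·(27.5344) = 2.75344.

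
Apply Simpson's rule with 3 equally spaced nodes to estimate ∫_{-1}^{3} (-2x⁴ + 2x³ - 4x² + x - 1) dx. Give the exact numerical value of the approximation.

h = (3 − (-1))/2 = 2.
Nodes x₀,…,x₂ = -1, 1, 3.
f(x) = -2x⁴ + 2x³ - 4x² + x - 1: f₀=-10, f₁=-4, f₂=-142.
(h/3)·[f₀ + 4f₁ + f₂] = 0.666667·(-168) = -112.

-112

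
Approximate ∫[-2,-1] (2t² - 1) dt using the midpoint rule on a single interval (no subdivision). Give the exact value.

3.5

M = (b−a)·f(-1.5) = 1·(3.5) = 3.5.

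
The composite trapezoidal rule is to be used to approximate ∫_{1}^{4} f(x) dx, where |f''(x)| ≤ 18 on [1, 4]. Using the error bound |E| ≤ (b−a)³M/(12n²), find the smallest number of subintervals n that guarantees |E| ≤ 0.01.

64

Need 486/(12n²) ≤ 0.01.
n² ≥ 486/(12·0.01) = 4050 ⇒ n ≥ 63.6396, so the smallest n is 64.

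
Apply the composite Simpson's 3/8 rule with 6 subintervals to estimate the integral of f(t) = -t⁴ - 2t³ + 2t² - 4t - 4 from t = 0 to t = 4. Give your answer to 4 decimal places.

h = (4 − 0)/6 = 0.666667.
Nodes t₀,…,t₆ = 0, 0.666667, 1.333333, 2, 2.666667, 3.333333, 4.
f(t) = -t⁴ - 2t³ + 2t² - 4t - 4: f₀=-4, f₁=-6.567901, f₂=-13.679012, f₃=-36, f₄=-88.938272, f₅=-192.641975, f₆=-372.
(3h/8)·[f₀ + 3f₁ + 3f₂ + 2f₃ + 3f₄ + 3f₅ + f₆] = 0.25·(-1353.481481) = -338.3704.

-338.3704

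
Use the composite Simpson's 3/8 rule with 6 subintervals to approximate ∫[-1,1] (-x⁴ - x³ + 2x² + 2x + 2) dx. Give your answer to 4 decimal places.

4.9259

h = (1 − (-1))/6 = 0.333333.
Nodes x₀,…,x₆ = -1, -0.666667, -0.333333, 0, 0.333333, 0.666667, 1.
f(x) = -x⁴ - x³ + 2x² + 2x + 2: f₀=2, f₁=1.654321, f₂=1.580247, f₃=2, f₄=2.839506, f₅=3.728395, f₆=4.
(3h/8)·[f₀ + 3f₁ + 3f₂ + 2f₃ + 3f₄ + 3f₅ + f₆] = 0.125·(39.407407) = 4.9259.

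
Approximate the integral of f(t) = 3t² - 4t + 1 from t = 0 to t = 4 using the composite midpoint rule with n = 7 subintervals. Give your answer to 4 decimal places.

h = (4 − 0)/7 = 0.571429.
Midpoints m₁,…,m₇ = 0.285714, 0.857143, 1.428571, 2, 2.571429, 3.142857, 3.714286.
f(m₁)=0.102041, f(m₂)=-0.224490, f(m₃)=1.408163, f(m₄)=5, f(m₅)=10.551020, f(m₆)=18.061224, f(m₇)=27.530612.
h·[f(m₁) + f(m₂) + f(m₃) + f(m₄) + f(m₅) + f(m₆) + f(m₇)] = 0.571429·(62.428571) = 35.6735.

35.6735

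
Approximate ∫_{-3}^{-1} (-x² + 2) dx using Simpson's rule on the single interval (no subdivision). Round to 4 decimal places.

-4.6667

S = (b−a)/6 · [f(-3) + 4f(-2) + f(-1)] = 0.333333·[(-7) + 4·(-2) + 1] = -4.6667.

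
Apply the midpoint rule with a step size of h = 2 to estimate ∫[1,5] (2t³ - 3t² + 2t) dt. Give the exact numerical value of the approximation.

192

h = (5 − 1)/2 = 2.
Midpoints m₁,…,m₂ = 2, 4.
f(m₁)=8, f(m₂)=88.
h·[f(m₁) + f(m₂)] = 2·(96) = 192.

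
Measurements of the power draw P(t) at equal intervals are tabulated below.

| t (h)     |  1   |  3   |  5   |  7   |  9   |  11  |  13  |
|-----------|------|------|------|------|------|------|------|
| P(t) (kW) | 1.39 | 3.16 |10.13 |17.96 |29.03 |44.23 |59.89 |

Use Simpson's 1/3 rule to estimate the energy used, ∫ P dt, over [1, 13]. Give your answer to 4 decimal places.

267.3333

h = 2, n = 6.
(h/3)·[y₀ + 4y₁ + 2y₂ + 4y₃ + 2y₄ + 4y₅ + y₆] = 0.666667·(401.00) = 267.3333.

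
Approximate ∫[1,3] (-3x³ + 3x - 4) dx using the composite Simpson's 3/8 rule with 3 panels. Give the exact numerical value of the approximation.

h = (3 − 1)/3 = 0.666667.
Nodes x₀,…,x₃ = 1, 1.666667, 2.333333, 3.
f(x) = -3x³ + 3x - 4: f₀=-4, f₁=-12.888889, f₂=-35.111111, f₃=-76.
(3h/8)·[f₀ + 3f₁ + 3f₂ + f₃] = 0.25·(-224) = -56.

-56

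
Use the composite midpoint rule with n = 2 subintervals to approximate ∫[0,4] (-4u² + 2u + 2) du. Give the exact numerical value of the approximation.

h = (4 − 0)/2 = 2.
Midpoints m₁,…,m₂ = 1, 3.
f(m₁)=0, f(m₂)=-28.
h·[f(m₁) + f(m₂)] = 2·(-28) = -56.

-56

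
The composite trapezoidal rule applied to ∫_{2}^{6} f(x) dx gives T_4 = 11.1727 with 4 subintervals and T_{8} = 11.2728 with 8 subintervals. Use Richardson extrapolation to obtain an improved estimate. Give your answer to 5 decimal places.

R = (4·T_{8} − T_4) / 3 = (4·11.2728 − 11.1727)/3 = (33.9185)/3 = 11.30617.

11.30617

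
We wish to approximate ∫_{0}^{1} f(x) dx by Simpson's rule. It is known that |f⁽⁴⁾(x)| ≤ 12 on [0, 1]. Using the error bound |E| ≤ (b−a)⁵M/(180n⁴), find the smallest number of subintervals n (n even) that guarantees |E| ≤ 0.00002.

Need 12/(180n⁴) ≤ 0.00002.
n⁴ ≥ 12/(180·0.00002) = 3333.33 ⇒ n ≥ 7.5984, so the smallest even n is 8. (n must be even for Simpson's rule.)

8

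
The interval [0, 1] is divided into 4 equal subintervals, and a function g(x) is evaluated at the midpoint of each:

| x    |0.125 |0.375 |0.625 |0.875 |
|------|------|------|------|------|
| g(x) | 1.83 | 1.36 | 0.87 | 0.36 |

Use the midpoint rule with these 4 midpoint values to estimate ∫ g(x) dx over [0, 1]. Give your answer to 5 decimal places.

1.10500

h = 0.25, n = 4.
h·[y(m₁) + y(m₂) + y(m₃) + y(m₄)] = 0.25·(4.42) = 1.10500.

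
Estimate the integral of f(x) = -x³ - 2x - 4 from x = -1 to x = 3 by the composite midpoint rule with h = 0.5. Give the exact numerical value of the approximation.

-43.75

h = (3 − (-1))/8 = 0.5.
Midpoints m₁,…,m₈ = -0.75, -0.25, 0.25, 0.75, 1.25, 1.75, 2.25, 2.75.
f(m₁)=-2.078125, f(m₂)=-3.484375, f(m₃)=-4.515625, f(m₄)=-5.921875, f(m₅)=-8.453125, f(m₆)=-12.859375, f(m₇)=-19.890625, f(m₈)=-30.296875.
h·[f(m₁) + f(m₂) + f(m₃) + f(m₄) + f(m₅) + f(m₆) + f(m₇) + f(m₈)] = 0.5·(-87.5) = -43.75.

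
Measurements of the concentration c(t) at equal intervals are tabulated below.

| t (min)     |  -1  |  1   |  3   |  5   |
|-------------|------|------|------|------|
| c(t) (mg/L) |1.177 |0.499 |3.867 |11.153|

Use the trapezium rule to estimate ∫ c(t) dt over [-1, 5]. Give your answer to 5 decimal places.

21.06200

h = 2, n = 3.
(h/2)·[y₀ + 2y₁ + 2y₂ + y₃] = 1·(21.062) = 21.06200.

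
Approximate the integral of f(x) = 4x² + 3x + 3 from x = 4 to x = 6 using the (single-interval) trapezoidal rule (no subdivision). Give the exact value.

244

T = (b−a)/2 · [f(4) + f(6)] = 1·[79 + 165] = 244.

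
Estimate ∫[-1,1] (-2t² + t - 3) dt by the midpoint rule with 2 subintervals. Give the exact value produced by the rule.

h = (1 − (-1))/2 = 1.
Midpoints m₁,…,m₂ = -0.5, 0.5.
f(m₁)=-4, f(m₂)=-3.
h·[f(m₁) + f(m₂)] = 1·(-7) = -7.

-7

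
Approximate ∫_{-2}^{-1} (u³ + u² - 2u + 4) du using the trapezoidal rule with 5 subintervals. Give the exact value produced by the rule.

h = (-1 − (-2))/5 = 0.2.
Nodes u₀,…,u₅ = -2, -1.8, -1.6, -1.4, -1.2, -1.
f(u) = u³ + u² - 2u + 4: f₀=4, f₁=5.008, f₂=5.664, f₃=6.016, f₄=6.112, f₅=6.
(h/2)·[f₀ + 2f₁ + 2f₂ + 2f₃ + 2f₄ + f₅] = 0.1·(55.6) = 5.56.

5.56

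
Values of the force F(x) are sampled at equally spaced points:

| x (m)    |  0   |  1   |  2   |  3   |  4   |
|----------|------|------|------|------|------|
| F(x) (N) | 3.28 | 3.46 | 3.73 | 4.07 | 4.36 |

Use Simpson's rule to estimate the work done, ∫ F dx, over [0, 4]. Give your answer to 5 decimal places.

h = 1, n = 4.
(h/3)·[y₀ + 4y₁ + 2y₂ + 4y₃ + y₄] = 0.333333·(45.22) = 15.07333.

15.07333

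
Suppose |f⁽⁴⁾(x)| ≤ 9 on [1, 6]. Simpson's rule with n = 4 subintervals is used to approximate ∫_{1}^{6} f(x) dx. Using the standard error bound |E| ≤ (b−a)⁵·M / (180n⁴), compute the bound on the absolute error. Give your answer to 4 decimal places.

|E| ≤ (5)⁵·9 / (180·4⁴) = 28125/46080 = 0.6104.

0.6104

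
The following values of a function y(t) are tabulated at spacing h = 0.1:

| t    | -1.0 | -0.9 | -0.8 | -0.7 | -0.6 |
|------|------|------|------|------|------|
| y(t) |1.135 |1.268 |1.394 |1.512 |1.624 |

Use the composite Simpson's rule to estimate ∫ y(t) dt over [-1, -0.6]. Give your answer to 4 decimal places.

0.5556

h = 0.1, n = 4.
(h/3)·[y₀ + 4y₁ + 2y₂ + 4y₃ + y₄] = 0.033333·(16.667) = 0.5556.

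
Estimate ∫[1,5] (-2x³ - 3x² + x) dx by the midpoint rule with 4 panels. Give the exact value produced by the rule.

-417

h = (5 − 1)/4 = 1.
Midpoints m₁,…,m₄ = 1.5, 2.5, 3.5, 4.5.
f(m₁)=-12, f(m₂)=-47.5, f(m₃)=-119, f(m₄)=-238.5.
h·[f(m₁) + f(m₂) + f(m₃) + f(m₄)] = 1·(-417) = -417.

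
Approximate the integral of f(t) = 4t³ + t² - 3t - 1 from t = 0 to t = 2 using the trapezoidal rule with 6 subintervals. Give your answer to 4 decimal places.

11.1481

h = (2 − 0)/6 = 0.333333.
Nodes t₀,…,t₆ = 0, 0.333333, 0.666667, 1, 1.333333, 1.666667, 2.
f(t) = 4t³ + t² - 3t - 1: f₀=-1, f₁=-1.740741, f₂=-1.370370, f₃=1, f₄=6.259259, f₅=15.296296, f₆=29.
(h/2)·[f₀ + 2f₁ + 2f₂ + 2f₃ + 2f₄ + 2f₅ + f₆] = 0.166667·(66.888889) = 11.1481.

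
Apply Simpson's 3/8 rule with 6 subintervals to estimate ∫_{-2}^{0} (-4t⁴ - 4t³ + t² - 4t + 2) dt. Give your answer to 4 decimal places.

h = (0 − (-2))/6 = 0.333333.
Nodes t₀,…,t₆ = -2, -1.666667, -1.333333, -1, -0.666667, -0.333333, 0.
f(t) = -4t⁴ - 4t³ + t² - 4t + 2: f₀=-18, f₁=-0.901235, f₂=5.950617, f₃=7, f₄=5.506173, f₅=3.543210, f₆=2.
(3h/8)·[f₀ + 3f₁ + 3f₂ + 2f₃ + 3f₄ + 3f₅ + f₆] = 0.125·(40.296296) = 5.0370.

5.0370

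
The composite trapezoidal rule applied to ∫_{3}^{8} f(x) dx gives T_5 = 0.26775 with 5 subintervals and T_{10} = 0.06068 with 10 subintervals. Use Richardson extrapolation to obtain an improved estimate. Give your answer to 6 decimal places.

-0.008343

R = (4·T_{10} − T_5) / 3 = (4·0.06068 − 0.26775)/3 = (-0.02503)/3 = -0.008343.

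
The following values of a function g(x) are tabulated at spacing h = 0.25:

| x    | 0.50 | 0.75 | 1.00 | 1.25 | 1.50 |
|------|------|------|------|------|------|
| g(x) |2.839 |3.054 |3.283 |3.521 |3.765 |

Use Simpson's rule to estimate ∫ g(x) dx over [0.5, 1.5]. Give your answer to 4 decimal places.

h = 0.25, n = 4.
(h/3)·[y₀ + 4y₁ + 2y₂ + 4y₃ + y₄] = 0.083333·(39.470) = 3.2892.

3.2892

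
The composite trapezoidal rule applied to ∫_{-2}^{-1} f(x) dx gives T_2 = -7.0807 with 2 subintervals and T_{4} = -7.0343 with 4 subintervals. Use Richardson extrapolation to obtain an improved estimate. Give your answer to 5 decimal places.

-7.01883

R = (4·T_{4} − T_2) / 3 = (4·(-7.0343) − (-7.0807))/3 = (-21.0565)/3 = -7.01883.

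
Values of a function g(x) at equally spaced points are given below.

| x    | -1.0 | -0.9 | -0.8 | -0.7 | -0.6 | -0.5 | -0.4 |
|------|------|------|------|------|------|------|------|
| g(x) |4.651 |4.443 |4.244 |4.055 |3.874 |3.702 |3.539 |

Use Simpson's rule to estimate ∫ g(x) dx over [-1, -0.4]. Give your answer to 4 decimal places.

h = 0.1, n = 6.
(h/3)·[y₀ + 4y₁ + 2y₂ + 4y₃ + 2y₄ + 4y₅ + y₆] = 0.033333·(73.226) = 2.4409.

2.4409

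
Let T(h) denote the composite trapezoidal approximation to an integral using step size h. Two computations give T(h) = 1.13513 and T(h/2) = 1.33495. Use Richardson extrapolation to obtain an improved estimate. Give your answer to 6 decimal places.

R = (4·T(h/2) − T(h)) / 3 = (4·1.33495 − 1.13513)/3 = (4.20467)/3 = 1.401557.

1.401557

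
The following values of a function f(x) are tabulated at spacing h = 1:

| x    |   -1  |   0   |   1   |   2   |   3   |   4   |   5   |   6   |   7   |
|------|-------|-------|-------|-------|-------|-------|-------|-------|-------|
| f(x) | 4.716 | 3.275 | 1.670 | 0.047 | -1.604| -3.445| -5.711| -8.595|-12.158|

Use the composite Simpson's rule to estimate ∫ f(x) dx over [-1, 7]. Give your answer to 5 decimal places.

h = 1, n = 8.
(h/3)·[y₀ + 4y₁ + 2y₂ + 4y₃ + 2y₄ + 4y₅ + 2y₆ + 4y₇ + y₈] = 0.333333·(-53.604) = -17.86800.

-17.86800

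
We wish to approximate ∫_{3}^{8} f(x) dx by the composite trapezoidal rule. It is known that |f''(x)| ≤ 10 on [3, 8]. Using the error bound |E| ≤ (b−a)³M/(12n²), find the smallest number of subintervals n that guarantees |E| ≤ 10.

4

Need 1250/(12n²) ≤ 10.
n² ≥ 1250/(12·10) = 10.4167 ⇒ n ≥ 3.2275, so the smallest n is 4.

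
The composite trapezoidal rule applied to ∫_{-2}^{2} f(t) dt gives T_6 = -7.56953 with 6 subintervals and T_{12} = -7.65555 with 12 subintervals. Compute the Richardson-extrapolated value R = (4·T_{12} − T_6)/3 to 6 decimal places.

R = (4·T_{12} − T_6) / 3 = (4·(-7.65555) − (-7.56953))/3 = (-23.05267)/3 = -7.684223.

-7.684223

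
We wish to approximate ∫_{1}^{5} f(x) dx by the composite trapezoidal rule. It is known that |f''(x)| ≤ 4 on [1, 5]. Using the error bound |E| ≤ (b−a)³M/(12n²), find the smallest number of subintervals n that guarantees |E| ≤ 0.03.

27

Need 256/(12n²) ≤ 0.03.
n² ≥ 256/(12·0.03) = 711.111 ⇒ n ≥ 26.6667, so the smallest n is 27.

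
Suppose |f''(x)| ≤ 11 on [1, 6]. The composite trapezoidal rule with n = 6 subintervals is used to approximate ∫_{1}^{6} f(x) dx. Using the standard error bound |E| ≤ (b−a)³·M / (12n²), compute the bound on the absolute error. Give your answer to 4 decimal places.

|E| ≤ (5)³·11 / (12·6²) = 1375/432 = 3.1829.

3.1829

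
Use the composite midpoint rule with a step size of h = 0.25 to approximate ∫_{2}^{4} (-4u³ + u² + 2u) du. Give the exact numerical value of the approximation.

h = (4 − 2)/8 = 0.25.
Midpoints m₁,…,m₈ = 2.125, 2.375, 2.625, 2.875, 3.125, 3.375, 3.625, 3.875.
f(m₁)=-29.6171875, f(m₂)=-43.1953125, f(m₃)=-60.2109375, f(m₄)=-81.0390625, f(m₅)=-106.0546875, f(m₆)=-135.6328125, f(m₇)=-170.1484375, f(m₈)=-209.9765625.
h·[f(m₁) + f(m₂) + f(m₃) + f(m₄) + f(m₅) + f(m₆) + f(m₇) + f(m₈)] = 0.25·(-835.875) = -208.96875.

-208.96875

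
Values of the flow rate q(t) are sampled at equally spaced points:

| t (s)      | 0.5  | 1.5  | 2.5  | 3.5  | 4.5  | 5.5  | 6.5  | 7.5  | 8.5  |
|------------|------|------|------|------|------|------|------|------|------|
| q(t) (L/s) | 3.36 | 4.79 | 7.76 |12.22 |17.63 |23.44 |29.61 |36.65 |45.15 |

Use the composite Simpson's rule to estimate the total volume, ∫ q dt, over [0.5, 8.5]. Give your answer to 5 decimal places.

h = 1, n = 8.
(h/3)·[y₀ + 4y₁ + 2y₂ + 4y₃ + 2y₄ + 4y₅ + 2y₆ + 4y₇ + y₈] = 0.333333·(466.91) = 155.63667.

155.63667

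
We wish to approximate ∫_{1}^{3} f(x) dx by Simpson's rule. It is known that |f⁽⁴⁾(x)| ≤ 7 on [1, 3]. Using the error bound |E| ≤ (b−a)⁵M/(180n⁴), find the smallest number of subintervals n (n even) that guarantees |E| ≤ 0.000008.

Need 224/(180n⁴) ≤ 0.000008.
n⁴ ≥ 224/(180·0.000008) = 155556 ⇒ n ≥ 19.8596, so the smallest even n is 20. (n must be even for Simpson's rule.)

20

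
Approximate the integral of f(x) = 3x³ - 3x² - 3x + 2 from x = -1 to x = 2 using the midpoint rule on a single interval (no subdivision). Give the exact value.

M = (b−a)·f(0.5) = 3·(0.125) = 0.375.

0.375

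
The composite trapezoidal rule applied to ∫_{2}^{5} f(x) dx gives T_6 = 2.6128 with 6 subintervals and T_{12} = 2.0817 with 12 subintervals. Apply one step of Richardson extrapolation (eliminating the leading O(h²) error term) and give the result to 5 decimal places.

1.90467

R = (4·T_{12} − T_6) / 3 = (4·2.0817 − 2.6128)/3 = (5.7140)/3 = 1.90467.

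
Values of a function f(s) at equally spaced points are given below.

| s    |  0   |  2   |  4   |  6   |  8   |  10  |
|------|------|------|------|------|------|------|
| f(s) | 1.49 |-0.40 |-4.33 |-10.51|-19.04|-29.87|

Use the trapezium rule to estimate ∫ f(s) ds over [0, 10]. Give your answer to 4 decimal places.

h = 2, n = 5.
(h/2)·[y₀ + 2y₁ + 2y₂ + 2y₃ + 2y₄ + y₅] = 1·(-96.94) = -96.9400.

-96.9400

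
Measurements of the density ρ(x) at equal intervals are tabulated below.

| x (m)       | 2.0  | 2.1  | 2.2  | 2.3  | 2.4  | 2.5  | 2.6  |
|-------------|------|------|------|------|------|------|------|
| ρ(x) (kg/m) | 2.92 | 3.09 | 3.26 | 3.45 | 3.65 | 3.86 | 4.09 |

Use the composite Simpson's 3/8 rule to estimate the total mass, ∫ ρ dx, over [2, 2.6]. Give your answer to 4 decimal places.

2.0809

h = 0.1, n = 6.
(3h/8)·[y₀ + 3y₁ + 3y₂ + 2y₃ + 3y₄ + 3y₅ + y₆] = 0.0375·(55.49) = 2.0809.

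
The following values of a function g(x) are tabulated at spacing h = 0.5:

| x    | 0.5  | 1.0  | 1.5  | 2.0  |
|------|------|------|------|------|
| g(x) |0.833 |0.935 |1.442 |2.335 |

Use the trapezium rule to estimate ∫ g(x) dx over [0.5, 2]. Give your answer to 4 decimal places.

1.9805

h = 0.5, n = 3.
(h/2)·[y₀ + 2y₁ + 2y₂ + y₃] = 0.25·(7.922) = 1.9805.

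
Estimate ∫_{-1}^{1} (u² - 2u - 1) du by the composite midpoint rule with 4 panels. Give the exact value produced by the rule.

-1.375

h = (1 − (-1))/4 = 0.5.
Midpoints m₁,…,m₄ = -0.75, -0.25, 0.25, 0.75.
f(m₁)=1.0625, f(m₂)=-0.4375, f(m₃)=-1.4375, f(m₄)=-1.9375.
h·[f(m₁) + f(m₂) + f(m₃) + f(m₄)] = 0.5·(-2.75) = -1.375.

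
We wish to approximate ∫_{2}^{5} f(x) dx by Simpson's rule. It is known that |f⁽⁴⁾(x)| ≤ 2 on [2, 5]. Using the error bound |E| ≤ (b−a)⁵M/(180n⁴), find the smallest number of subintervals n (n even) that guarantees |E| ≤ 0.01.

Need 486/(180n⁴) ≤ 0.01.
n⁴ ≥ 486/(180·0.01) = 270 ⇒ n ≥ 4.0536, so the smallest even n is 6. (n must be even for Simpson's rule.)

6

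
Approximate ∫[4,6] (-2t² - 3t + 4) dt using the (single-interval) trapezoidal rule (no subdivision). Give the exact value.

T = (b−a)/2 · [f(4) + f(6)] = 1·[(-40) + (-86)] = -126.

-126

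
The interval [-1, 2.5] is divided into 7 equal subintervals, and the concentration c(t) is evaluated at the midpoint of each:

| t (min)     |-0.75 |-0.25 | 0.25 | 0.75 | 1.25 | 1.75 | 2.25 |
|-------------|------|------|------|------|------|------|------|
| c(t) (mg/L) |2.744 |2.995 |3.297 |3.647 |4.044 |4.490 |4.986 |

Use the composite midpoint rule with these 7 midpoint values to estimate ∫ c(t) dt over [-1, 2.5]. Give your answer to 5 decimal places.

13.10150

h = 0.5, n = 7.
h·[y(m₁) + y(m₂) + y(m₃) + y(m₄) + y(m₅) + y(m₆) + y(m₇)] = 0.5·(26.203) = 13.10150.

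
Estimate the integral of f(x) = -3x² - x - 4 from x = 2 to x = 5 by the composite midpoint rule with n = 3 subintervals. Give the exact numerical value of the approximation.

h = (5 − 2)/3 = 1.
Midpoints m₁,…,m₃ = 2.5, 3.5, 4.5.
f(m₁)=-25.25, f(m₂)=-44.25, f(m₃)=-69.25.
h·[f(m₁) + f(m₂) + f(m₃)] = 1·(-138.75) = -138.75.

-138.75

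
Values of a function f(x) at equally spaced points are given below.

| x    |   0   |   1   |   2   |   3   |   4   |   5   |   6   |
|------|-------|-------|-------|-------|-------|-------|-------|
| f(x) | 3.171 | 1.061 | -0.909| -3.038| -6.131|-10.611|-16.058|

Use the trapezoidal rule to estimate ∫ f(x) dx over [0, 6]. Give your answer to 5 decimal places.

h = 1, n = 6.
(h/2)·[y₀ + 2y₁ + 2y₂ + 2y₃ + 2y₄ + 2y₅ + y₆] = 0.5·(-52.143) = -26.07150.

-26.07150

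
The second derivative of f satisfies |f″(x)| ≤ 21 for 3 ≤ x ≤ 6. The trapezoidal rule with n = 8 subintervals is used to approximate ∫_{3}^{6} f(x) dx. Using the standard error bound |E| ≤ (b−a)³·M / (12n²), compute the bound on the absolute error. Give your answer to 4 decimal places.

0.7383

|E| ≤ (3)³·21 / (12·8²) = 567/768 = 0.7383.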